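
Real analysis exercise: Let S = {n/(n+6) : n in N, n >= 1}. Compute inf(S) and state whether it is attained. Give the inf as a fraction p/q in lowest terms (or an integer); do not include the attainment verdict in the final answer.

Analysis:
- Values: 1/7, 1/4, 1/3, 2/5, ... strictly increasing.
- Minimum is 1/7 (n=1); inf = 1/7 (attained).
- n/(n+6) = 1 - 6/(n+6) -> 1 from below as n -> infinity, and never equals 1.
- So sup = 1 (not attained).
Conclusion: inf(S) = 1/7, attained in S.

1/7


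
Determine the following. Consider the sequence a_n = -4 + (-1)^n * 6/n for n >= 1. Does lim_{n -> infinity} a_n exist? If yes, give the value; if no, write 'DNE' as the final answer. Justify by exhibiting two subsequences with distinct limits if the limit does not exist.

Examine the behaviour of a_n along subsequences.
Even-n subsequence a_{2k} = -4 + 6/(2k) -> -4. Odd-n subsequence a_{2k+1} = -4 - 6/(2k+1) -> -4. Both tend to -4, which suggests the limit is -4; verify directly.
|a_n - (-4)| = |(-1)^n * 6/n| = 6/n for every n >= 1.
Given epsilon > 0, choose a positive integer N > 6/epsilon. Then for all n >= N, |a_n - (-4)| = 6/n <= 6/N < epsilon.
So by the definition of the limit, lim a_n exists and equals -4.

-4


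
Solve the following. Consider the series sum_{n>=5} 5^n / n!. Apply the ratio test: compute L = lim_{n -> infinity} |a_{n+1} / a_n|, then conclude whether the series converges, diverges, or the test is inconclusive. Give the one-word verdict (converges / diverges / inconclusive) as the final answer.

Let a_n denote the general term. Form the ratio a_{n+1}/a_n and simplify:
a_{n+1}/a_n = 5/(n + 1)
Take the limit as n -> infinity: L = 0.
Since L = 0 < 1, the ratio test implies the series converges.

converges


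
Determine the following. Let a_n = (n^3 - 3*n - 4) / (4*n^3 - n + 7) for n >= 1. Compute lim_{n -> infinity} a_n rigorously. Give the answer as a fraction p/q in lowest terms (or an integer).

Divide numerator and denominator by n^3, the highest power:
numerator / n^3 = 1 - 3/n^2 - 4/n^3
denominator / n^3 = 4 - 1/n^2 + 7/n^3
As n -> infinity, all terms of the form c/n^k (k >= 1) tend to 0.
So numerator / n^3 -> 1 and denominator / n^3 -> 4.
Therefore lim a_n = 1/4.

1/4


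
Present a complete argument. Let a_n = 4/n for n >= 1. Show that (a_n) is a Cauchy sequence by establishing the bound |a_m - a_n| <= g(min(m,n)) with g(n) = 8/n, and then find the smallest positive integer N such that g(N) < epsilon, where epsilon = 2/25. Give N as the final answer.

For any m, n >= 1, by the triangle inequality:
|a_m - a_n| = |4/m - 4/n| <= 4*1/m + 4*1/n <= 8/min(m,n).
So g(n) = 8/n bounds the Cauchy difference. Since g(n) -> 0, (a_n) is Cauchy.
Now solve g(N) < 2/25: 8/N < 2/25 <=> N > 8 / (2/25) = 100.
The smallest integer strictly greater than 100 is N = 101.
Check: g(101) = 8/101 = 8/101 < 2/25; g(100) = 2/25 >= 2/25. So N = 101.

101


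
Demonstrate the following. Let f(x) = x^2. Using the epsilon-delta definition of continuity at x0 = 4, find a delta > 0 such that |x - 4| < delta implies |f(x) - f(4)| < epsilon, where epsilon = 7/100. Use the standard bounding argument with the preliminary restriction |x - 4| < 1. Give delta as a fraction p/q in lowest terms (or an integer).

Factor: |x^2 - (4)^2| = |x - 4| * |x + 4|.
Impose |x - 4| < 1 first. Then |x + 4| = |(x - 4) + 2*(4)| <= |x - 4| + 2*|4| < 1 + 8 = 9.
So |x^2 - (4)^2| < delta * 9.
We need delta * 9 <= 7/100, i.e. delta <= 7/100/9 = 7/900.
Since 7/900 < 1, this is tighter than 1; take delta = 7/900.
So delta = 7/900 works.

7/900


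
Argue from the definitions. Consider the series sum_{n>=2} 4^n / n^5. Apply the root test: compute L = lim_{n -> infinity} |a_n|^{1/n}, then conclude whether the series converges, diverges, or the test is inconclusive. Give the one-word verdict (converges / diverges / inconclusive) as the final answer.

Let a_n denote the general term. Form |a_n|^(1/n) and simplify:
|a_n|^(1/n) = 4/n^(5/n)
Take the limit as n -> infinity: L = 4.
Since L = 4 > 1, the root test implies divergence.

diverges


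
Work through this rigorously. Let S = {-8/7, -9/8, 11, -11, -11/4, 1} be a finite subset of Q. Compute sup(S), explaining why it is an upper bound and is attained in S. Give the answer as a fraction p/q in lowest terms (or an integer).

S is finite, so sup(S) = max(S).
Sorted decreasing:
11, 1, -9/8, -8/7, -11/4, -11
The extremum is 11.
For every x in S, x <= 11. And 11 is in S, so it is attained.
Therefore sup(S) = 11.

11


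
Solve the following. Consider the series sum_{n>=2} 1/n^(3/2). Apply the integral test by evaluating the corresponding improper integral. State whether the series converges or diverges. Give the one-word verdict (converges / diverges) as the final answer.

Let f(x) = x^(-3/2). Then f is positive, continuous, and decreasing on [2, infinity), so the integral test applies.
Compute the improper integral int_{2}^infinity f(x) dx:
  antiderivative F(x) = -2/sqrt(x).
  As x -> infinity, F(x) -> 0 (since p = 3/2 > 1).
  So int = F(infinity) - F(2) = 0 - (-sqrt(2)) = sqrt(2).
  Finite, so by the integral test, the series converges.

converges


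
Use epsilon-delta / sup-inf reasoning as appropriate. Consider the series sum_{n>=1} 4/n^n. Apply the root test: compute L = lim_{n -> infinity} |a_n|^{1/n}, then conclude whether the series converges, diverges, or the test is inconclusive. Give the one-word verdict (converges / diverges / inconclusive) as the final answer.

Let a_n denote the general term. Form |a_n|^(1/n) and simplify:
|a_n|^(1/n) = 2^(2/n)/n
Take the limit as n -> infinity: L = 0.
Since L = 0 < 1, the root test implies convergence.

converges


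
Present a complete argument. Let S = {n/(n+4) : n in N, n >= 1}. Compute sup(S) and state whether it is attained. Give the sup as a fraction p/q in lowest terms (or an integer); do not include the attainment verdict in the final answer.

Analysis:
- Values: 1/5, 1/3, 3/7, 1/2, ... strictly increasing.
- Minimum is 1/5 (n=1); inf = 1/5 (attained).
- n/(n+4) = 1 - 4/(n+4) -> 1 from below as n -> infinity, and never equals 1.
- So sup = 1 (not attained).
Conclusion: sup(S) = 1, not attained in S.

1


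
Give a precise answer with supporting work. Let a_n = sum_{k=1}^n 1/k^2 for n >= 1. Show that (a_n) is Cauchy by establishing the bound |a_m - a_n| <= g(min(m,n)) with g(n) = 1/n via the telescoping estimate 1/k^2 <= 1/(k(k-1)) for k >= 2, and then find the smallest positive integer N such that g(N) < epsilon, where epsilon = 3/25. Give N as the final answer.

For m > n >= 1: |a_m - a_n| = sum_{k=n+1}^m 1/k^2.
Use 1/k^2 <= 1/(k(k-1)) = 1/(k-1) - 1/k for k >= 2:
sum_{k=n+1}^m 1/k^2 <= sum_{k=n+1}^m (1/(k-1) - 1/k) = 1/n - 1/m <= 1/n.
By symmetry the same bound holds with n,m swapped, so |a_m - a_n| <= 1/min(m,n) = g(min(m,n)). Since g(n) -> 0, (a_n) is Cauchy.
Now solve g(N) < 3/25: 1/N < 3/25 <=> N > 1/(3/25) = 25/3.
The smallest integer strictly greater than 25/3 is N = 9.
Check: g(9) = 1/9 < 3/25; g(8) = 1/8 >= 3/25. So N = 9.

9


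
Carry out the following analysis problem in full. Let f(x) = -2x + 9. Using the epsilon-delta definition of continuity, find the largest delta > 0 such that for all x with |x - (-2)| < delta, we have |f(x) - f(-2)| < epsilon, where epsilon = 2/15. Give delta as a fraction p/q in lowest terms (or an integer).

We compute f(-2) = -2*(-2) + 9 = 13.
|f(x) - f(-2)| = |-2x + 9 - (13)| = |-2(x - (-2))| = 2|x - (-2)|.
We need 2|x - (-2)| < 2/15, i.e. |x - (-2)| < 2/15 / 2 = 1/15.
So any delta <= 1/15 works. Conversely, if delta > 1/15, then x = -2 + 1/15 satisfies |x - (-2)| = 1/15 < delta but |f(x) - f(-2)| = 2 * 1/15 = 2/15, which is not < 2/15; so no larger delta works.
Hence the largest such delta is 1/15.

1/15


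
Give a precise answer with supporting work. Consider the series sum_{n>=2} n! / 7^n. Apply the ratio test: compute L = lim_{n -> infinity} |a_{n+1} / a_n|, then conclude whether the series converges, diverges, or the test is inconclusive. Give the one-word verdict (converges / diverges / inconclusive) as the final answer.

Let a_n denote the general term. Form the ratio a_{n+1}/a_n and simplify:
a_{n+1}/a_n = n/7 + 1/7
Take the limit as n -> infinity: L = infinity.
Since L = infinity > 1 (or L = infinity), the ratio test implies the series diverges.

diverges


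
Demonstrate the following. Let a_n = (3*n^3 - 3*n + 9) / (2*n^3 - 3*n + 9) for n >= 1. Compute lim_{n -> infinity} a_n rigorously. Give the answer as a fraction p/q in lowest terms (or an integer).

Divide numerator and denominator by n^3, the highest power:
numerator / n^3 = 3 - 3/n^2 + 9/n^3
denominator / n^3 = 2 - 3/n^2 + 9/n^3
As n -> infinity, all terms of the form c/n^k (k >= 1) tend to 0.
So numerator / n^3 -> 3 and denominator / n^3 -> 2.
Therefore lim a_n = 3/2.

3/2


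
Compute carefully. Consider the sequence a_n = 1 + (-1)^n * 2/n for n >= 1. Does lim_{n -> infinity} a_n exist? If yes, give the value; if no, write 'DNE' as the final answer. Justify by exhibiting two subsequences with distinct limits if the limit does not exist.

Examine the behaviour of a_n along subsequences.
Even-n subsequence a_{2k} = 1 + 2/(2k) -> 1. Odd-n subsequence a_{2k+1} = 1 - 2/(2k+1) -> 1. Both tend to 1, which suggests the limit is 1; verify directly.
|a_n - 1| = |(-1)^n * 2/n| = 2/n for every n >= 1.
Given epsilon > 0, choose a positive integer N > 2/epsilon. Then for all n >= N, |a_n - 1| = 2/n <= 2/N < epsilon.
So by the definition of the limit, lim a_n exists and equals 1.

1


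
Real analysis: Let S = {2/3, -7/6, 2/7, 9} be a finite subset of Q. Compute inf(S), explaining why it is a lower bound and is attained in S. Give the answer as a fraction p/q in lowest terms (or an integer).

S is finite, so inf(S) = min(S).
Sorted increasing:
-7/6, 2/7, 2/3, 9
The extremum is -7/6.
For every x in S, x >= -7/6. And -7/6 is in S, so it is attained.
Therefore inf(S) = -7/6.

-7/6


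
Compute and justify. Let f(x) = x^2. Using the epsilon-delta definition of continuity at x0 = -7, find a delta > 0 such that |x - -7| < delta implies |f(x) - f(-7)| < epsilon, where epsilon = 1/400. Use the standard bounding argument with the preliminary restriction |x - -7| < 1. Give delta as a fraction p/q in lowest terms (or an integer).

Factor: |x^2 - (-7)^2| = |x - -7| * |x + -7|.
Impose |x - -7| < 1 first. Then |x + -7| = |(x - -7) + 2*(-7)| <= |x - -7| + 2*|-7| < 1 + 14 = 15.
So |x^2 - (-7)^2| < delta * 15.
We need delta * 15 <= 1/400, i.e. delta <= 1/400/15 = 1/6000.
Since 1/6000 < 1, this is tighter than 1; take delta = 1/6000.
So delta = 1/6000 works.

1/6000


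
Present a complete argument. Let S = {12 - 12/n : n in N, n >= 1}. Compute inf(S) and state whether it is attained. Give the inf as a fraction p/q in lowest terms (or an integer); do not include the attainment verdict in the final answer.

Analysis:
- Values: 0, 6, 8, 9, ... strictly increasing.
- Minimum is 0 (n=1); inf = 0 (attained).
- 12 - 12/n -> 12 from below; sup = 12, not attained.
Conclusion: inf(S) = 0, attained in S.

0


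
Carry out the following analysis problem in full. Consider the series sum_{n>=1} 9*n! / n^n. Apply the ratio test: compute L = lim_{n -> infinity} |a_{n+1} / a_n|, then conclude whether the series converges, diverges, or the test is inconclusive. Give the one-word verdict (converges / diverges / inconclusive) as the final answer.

Let a_n denote the general term. Form the ratio a_{n+1}/a_n and simplify:
a_{n+1}/a_n = (n/(n + 1))^n
Take the limit as n -> infinity: L = exp(-1).
Since L = exp(-1) < 1, the ratio test implies the series converges.

converges


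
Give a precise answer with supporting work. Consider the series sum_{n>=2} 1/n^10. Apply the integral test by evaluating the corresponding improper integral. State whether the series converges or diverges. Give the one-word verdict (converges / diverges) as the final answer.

Let f(x) = x^(-10). Then f is positive, continuous, and decreasing on [2, infinity), so the integral test applies.
Compute the improper integral int_{2}^infinity f(x) dx:
  antiderivative F(x) = -1/(9*x^9).
  As x -> infinity, F(x) -> 0 (since p = 10 > 1).
  So int = F(infinity) - F(2) = 0 - (-1/4608) = 1/4608.
  Finite, so by the integral test, the series converges.

converges


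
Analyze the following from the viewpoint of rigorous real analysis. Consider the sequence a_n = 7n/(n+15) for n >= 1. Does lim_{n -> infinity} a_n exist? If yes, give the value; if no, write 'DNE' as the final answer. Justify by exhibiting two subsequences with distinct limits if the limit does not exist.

Examine the behaviour of a_n along subsequences.
Even-n subsequence a_{2k} = 7(2k)/(2k+15) -> 7. Odd-n subsequence a_{2k+1} = 7(2k+1)/(2k+16) -> 7. Both tend to 7, which suggests the limit is 7; verify directly.
|a_n - 7| = |7n - 7(n+15)| / (n+15) = 105/(n+15) < 105/n for every n >= 1.
Given epsilon > 0, choose a positive integer N > 105/epsilon. Then for all n >= N, |a_n - 7| < 105/n <= 105/N < epsilon.
So by the definition of the limit, lim a_n exists and equals 7.

7


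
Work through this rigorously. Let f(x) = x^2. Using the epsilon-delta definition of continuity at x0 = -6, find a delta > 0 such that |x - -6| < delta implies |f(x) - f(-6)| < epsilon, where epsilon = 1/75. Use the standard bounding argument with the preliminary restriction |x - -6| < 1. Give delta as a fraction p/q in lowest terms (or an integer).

Factor: |x^2 - (-6)^2| = |x - -6| * |x + -6|.
Impose |x - -6| < 1 first. Then |x + -6| = |(x - -6) + 2*(-6)| <= |x - -6| + 2*|-6| < 1 + 12 = 13.
So |x^2 - (-6)^2| < delta * 13.
We need delta * 13 <= 1/75, i.e. delta <= 1/75/13 = 1/975.
Since 1/975 < 1, this is tighter than 1; take delta = 1/975.
So delta = 1/975 works.

1/975


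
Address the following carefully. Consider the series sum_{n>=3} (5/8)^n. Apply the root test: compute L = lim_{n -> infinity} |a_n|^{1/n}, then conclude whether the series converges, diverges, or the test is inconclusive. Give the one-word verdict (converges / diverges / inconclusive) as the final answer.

Let a_n denote the general term. Form |a_n|^(1/n) and simplify:
|a_n|^(1/n) = 5/8
Take the limit as n -> infinity: L = 5/8.
Since L = 5/8 < 1, the root test implies convergence.

converges


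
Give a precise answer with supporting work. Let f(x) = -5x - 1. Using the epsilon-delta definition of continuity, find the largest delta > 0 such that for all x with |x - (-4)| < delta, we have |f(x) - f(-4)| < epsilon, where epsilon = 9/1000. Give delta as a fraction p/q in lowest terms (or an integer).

We compute f(-4) = -5*(-4) - 1 = 19.
|f(x) - f(-4)| = |-5x - 1 - (19)| = |-5(x - (-4))| = 5|x - (-4)|.
We need 5|x - (-4)| < 9/1000, i.e. |x - (-4)| < 9/1000 / 5 = 9/5000.
So any delta <= 9/5000 works. Conversely, if delta > 9/5000, then x = -4 + 9/5000 satisfies |x - (-4)| = 9/5000 < delta but |f(x) - f(-4)| = 5 * 9/5000 = 9/1000, which is not < 9/1000; so no larger delta works.
Hence the largest such delta is 9/5000.

9/5000


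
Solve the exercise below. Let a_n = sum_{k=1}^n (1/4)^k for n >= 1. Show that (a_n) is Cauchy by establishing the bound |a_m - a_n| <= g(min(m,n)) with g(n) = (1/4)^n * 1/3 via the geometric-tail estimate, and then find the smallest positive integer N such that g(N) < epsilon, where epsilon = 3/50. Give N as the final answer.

For m > n >= 1: |a_m - a_n| = sum_{k=n+1}^m (1/4)^k < sum_{k=n+1}^infinity (1/4)^k = (1/4)^(n+1) / (1 - 1/4) = (1/4)^n * (1/4) * (4/3) = (1/4)^n * 1/3.
So g(n) = (1/4)^n / 3. Since g(n) -> 0, (a_n) is Cauchy.
Now solve g(N) < 3/50: (1/4)^N / 3 < 3/50 <=> 4^N > 1 / (3 * 3/50) = 50/9.
Check powers of 4: 4^1 = 4 <= 50/9, 4^2 = 16 > 50/9.
So the smallest such N is 2. Check: g(2) = 1/(3 * 16) = 1/48 < 3/50.

2


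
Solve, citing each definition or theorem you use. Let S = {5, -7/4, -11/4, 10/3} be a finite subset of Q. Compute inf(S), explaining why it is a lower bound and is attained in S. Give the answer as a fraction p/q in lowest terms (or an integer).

S is finite, so inf(S) = min(S).
Sorted increasing:
-11/4, -7/4, 10/3, 5
The extremum is -11/4.
For every x in S, x >= -11/4. And -11/4 is in S, so it is attained.
Therefore inf(S) = -11/4.

-11/4


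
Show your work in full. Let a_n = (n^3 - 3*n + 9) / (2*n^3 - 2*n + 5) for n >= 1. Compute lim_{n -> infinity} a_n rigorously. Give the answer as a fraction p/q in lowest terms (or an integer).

Divide numerator and denominator by n^3, the highest power:
numerator / n^3 = 1 - 3/n^2 + 9/n^3
denominator / n^3 = 2 - 2/n^2 + 5/n^3
As n -> infinity, all terms of the form c/n^k (k >= 1) tend to 0.
So numerator / n^3 -> 1 and denominator / n^3 -> 2.
Therefore lim a_n = 1/2.

1/2


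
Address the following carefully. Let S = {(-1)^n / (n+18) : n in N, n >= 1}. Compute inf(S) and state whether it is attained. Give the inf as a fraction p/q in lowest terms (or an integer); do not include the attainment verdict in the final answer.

Analysis:
- Values: -1/19, 1/20, -1/21, 1/22, -1/23, ...
- Positive terms (even n): 1/(2+18), 1/(4+18), ... decreasing -> max = 1/20 (n=2).
- Negative terms (odd n): -1/(1+18), -1/(3+18), ... increasing -> min = -1/19 (n=1).
- So sup = 1/20 (attained at n=2); inf = -1/19 (attained at n=1).
Conclusion: inf(S) = -1/19, attained in S.

-1/19


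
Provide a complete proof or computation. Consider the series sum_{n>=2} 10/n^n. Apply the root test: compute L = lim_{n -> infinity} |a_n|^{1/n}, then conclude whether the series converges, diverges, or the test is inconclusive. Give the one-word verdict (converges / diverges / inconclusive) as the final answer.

Let a_n denote the general term. Form |a_n|^(1/n) and simplify:
|a_n|^(1/n) = 10^(1/n)/n
Take the limit as n -> infinity: L = 0.
Since L = 0 < 1, the root test implies convergence.

converges


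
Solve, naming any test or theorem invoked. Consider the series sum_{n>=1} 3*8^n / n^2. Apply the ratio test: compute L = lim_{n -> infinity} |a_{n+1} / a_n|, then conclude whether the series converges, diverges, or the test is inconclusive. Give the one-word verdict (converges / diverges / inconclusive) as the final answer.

Let a_n denote the general term. Form the ratio a_{n+1}/a_n and simplify:
a_{n+1}/a_n = 8*n^2/(n + 1)^2
Take the limit as n -> infinity: L = 8.
Since L = 8 > 1 (or L = infinity), the ratio test implies the series diverges.

diverges


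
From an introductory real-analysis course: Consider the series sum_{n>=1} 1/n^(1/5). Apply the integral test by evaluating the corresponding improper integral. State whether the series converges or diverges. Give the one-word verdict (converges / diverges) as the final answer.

Let f(x) = x^(-1/5). Then f is positive, continuous, and decreasing on [1, infinity), so the integral test applies.
Compute the improper integral int_{1}^infinity f(x) dx:
  antiderivative F(x) = 5*x^(4/5)/4.
  As x -> infinity, F(x) -> infinity (since p = 1/5 < 1).
  So the integral diverges. By the integral test, the series diverges.

diverges


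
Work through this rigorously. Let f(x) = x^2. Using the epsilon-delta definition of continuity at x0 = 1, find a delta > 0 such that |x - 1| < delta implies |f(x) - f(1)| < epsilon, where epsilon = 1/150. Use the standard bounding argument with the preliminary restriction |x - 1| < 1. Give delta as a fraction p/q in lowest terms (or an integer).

Factor: |x^2 - (1)^2| = |x - 1| * |x + 1|.
Impose |x - 1| < 1 first. Then |x + 1| = |(x - 1) + 2*(1)| <= |x - 1| + 2*|1| < 1 + 2 = 3.
So |x^2 - (1)^2| < delta * 3.
We need delta * 3 <= 1/150, i.e. delta <= 1/150/3 = 1/450.
Since 1/450 < 1, this is tighter than 1; take delta = 1/450.
So delta = 1/450 works.

1/450


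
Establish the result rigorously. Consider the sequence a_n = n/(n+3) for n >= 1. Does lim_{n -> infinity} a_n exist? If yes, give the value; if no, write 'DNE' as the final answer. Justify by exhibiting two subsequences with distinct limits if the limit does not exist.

Examine the behaviour of a_n along subsequences.
Even-n subsequence a_{2k} = (2k)/(2k+3) -> 1. Odd-n subsequence a_{2k+1} = (2k+1)/(2k+4) -> 1. Both tend to 1, which suggests the limit is 1; verify directly.
|a_n - 1| = |n - (n+3)| / (n+3) = 3/(n+3) < 3/n for every n >= 1.
Given epsilon > 0, choose a positive integer N > 3/epsilon. Then for all n >= N, |a_n - 1| < 3/n <= 3/N < epsilon.
So by the definition of the limit, lim a_n exists and equals 1.

1


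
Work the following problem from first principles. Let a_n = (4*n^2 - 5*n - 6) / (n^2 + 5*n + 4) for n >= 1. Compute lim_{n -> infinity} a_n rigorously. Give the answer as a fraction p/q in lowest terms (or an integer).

Divide numerator and denominator by n^2, the highest power:
numerator / n^2 = 4 - 5/n - 6/n^2
denominator / n^2 = 1 + 5/n + 4/n^2
As n -> infinity, all terms of the form c/n^k (k >= 1) tend to 0.
So numerator / n^2 -> 4 and denominator / n^2 -> 1.
Therefore lim a_n = 4.

4


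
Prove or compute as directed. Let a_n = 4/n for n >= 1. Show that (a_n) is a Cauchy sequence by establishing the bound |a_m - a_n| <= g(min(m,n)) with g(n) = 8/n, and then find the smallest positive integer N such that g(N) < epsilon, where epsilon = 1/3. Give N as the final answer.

For any m, n >= 1, by the triangle inequality:
|a_m - a_n| = |4/m - 4/n| <= 4*1/m + 4*1/n <= 8/min(m,n).
So g(n) = 8/n bounds the Cauchy difference. Since g(n) -> 0, (a_n) is Cauchy.
Now solve g(N) < 1/3: 8/N < 1/3 <=> N > 8 / (1/3) = 24.
The smallest integer strictly greater than 24 is N = 25.
Check: g(25) = 8/25 = 8/25 < 1/3; g(24) = 1/3 >= 1/3. So N = 25.

25


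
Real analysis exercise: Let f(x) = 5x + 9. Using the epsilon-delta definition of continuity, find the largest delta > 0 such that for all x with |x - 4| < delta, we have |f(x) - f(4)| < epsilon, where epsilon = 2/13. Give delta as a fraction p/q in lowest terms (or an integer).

We compute f(4) = 5*(4) + 9 = 29.
|f(x) - f(4)| = |5x + 9 - (29)| = |5(x - 4)| = 5|x - 4|.
We need 5|x - 4| < 2/13, i.e. |x - 4| < 2/13 / 5 = 2/65.
So any delta <= 2/65 works. Conversely, if delta > 2/65, then x = 4 + 2/65 satisfies |x - 4| = 2/65 < delta but |f(x) - f(4)| = 5 * 2/65 = 2/13, which is not < 2/13; so no larger delta works.
Hence the largest such delta is 2/65.

2/65


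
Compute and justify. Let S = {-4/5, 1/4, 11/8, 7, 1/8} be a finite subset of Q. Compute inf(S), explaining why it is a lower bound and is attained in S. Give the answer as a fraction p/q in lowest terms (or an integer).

S is finite, so inf(S) = min(S).
Sorted increasing:
-4/5, 1/8, 1/4, 11/8, 7
The extremum is -4/5.
For every x in S, x >= -4/5. And -4/5 is in S, so it is attained.
Therefore inf(S) = -4/5.

-4/5


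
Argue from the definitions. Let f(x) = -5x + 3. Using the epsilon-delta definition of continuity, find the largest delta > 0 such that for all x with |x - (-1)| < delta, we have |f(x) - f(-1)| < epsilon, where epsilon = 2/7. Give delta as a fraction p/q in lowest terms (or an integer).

We compute f(-1) = -5*(-1) + 3 = 8.
|f(x) - f(-1)| = |-5x + 3 - (8)| = |-5(x - (-1))| = 5|x - (-1)|.
We need 5|x - (-1)| < 2/7, i.e. |x - (-1)| < 2/7 / 5 = 2/35.
So any delta <= 2/35 works. Conversely, if delta > 2/35, then x = -1 + 2/35 satisfies |x - (-1)| = 2/35 < delta but |f(x) - f(-1)| = 5 * 2/35 = 2/7, which is not < 2/7; so no larger delta works.
Hence the largest such delta is 2/35.

2/35


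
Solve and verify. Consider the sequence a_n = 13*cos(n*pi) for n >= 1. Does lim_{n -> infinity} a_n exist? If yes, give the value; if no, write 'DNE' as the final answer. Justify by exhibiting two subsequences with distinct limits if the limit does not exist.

Examine the behaviour of a_n along subsequences.
cos(n*pi) = (-1)^n, so a_n = 13*(-1)^n. a_{2k} = 13 -> 13. a_{2k+1} = -13 -> -13.
Since these two subsequential limits are 13 and -13, distinct, the full sequence cannot converge (a convergent sequence has all subsequences tending to the same limit). So lim a_n does not exist.

DNE


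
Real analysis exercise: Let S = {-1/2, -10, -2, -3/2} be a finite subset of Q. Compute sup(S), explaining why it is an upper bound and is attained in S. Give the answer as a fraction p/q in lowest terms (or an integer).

S is finite, so sup(S) = max(S).
Sorted decreasing:
-1/2, -3/2, -2, -10
The extremum is -1/2.
For every x in S, x <= -1/2. And -1/2 is in S, so it is attained.
Therefore sup(S) = -1/2.

-1/2


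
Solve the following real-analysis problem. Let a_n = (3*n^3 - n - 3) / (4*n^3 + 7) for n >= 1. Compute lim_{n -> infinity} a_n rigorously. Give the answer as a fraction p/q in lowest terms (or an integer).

Divide numerator and denominator by n^3, the highest power:
numerator / n^3 = 3 - 1/n^2 - 3/n^3
denominator / n^3 = 4 + 7/n^3
As n -> infinity, all terms of the form c/n^k (k >= 1) tend to 0.
So numerator / n^3 -> 3 and denominator / n^3 -> 4.
Therefore lim a_n = 3/4.

3/4


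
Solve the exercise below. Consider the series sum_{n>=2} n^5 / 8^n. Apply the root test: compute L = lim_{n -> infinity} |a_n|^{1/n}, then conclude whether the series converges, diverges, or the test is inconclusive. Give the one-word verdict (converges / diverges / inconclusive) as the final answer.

Let a_n denote the general term. Form |a_n|^(1/n) and simplify:
|a_n|^(1/n) = n^(5/n)/8
Take the limit as n -> infinity: L = 1/8.
Since L = 1/8 < 1, the root test implies convergence.

converges


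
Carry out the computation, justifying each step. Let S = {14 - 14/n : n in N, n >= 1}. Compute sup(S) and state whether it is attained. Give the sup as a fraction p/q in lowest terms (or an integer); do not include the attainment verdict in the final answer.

Analysis:
- Values: 0, 7, 28/3, 21/2, ... strictly increasing.
- Minimum is 0 (n=1); inf = 0 (attained).
- 14 - 14/n -> 14 from below; sup = 14, not attained.
Conclusion: sup(S) = 14, not attained in S.

14


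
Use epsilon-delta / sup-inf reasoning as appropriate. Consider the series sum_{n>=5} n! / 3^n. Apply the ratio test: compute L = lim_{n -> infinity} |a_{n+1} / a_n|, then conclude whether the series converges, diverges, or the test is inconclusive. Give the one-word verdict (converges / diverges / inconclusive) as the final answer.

Let a_n denote the general term. Form the ratio a_{n+1}/a_n and simplify:
a_{n+1}/a_n = n/3 + 1/3
Take the limit as n -> infinity: L = infinity.
Since L = infinity > 1 (or L = infinity), the ratio test implies the series diverges.

diverges


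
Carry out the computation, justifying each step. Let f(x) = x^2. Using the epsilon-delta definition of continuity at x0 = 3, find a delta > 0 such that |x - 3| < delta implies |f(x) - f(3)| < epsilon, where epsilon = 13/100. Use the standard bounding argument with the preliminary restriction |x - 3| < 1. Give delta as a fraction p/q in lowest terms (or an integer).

Factor: |x^2 - (3)^2| = |x - 3| * |x + 3|.
Impose |x - 3| < 1 first. Then |x + 3| = |(x - 3) + 2*(3)| <= |x - 3| + 2*|3| < 1 + 6 = 7.
So |x^2 - (3)^2| < delta * 7.
We need delta * 7 <= 13/100, i.e. delta <= 13/100/7 = 13/700.
Since 13/700 < 1, this is tighter than 1; take delta = 13/700.
So delta = 13/700 works.

13/700


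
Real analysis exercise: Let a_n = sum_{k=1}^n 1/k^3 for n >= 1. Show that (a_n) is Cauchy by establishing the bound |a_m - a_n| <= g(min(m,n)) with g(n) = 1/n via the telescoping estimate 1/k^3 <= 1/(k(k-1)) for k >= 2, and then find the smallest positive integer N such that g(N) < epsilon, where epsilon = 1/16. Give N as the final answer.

For m > n >= 1: |a_m - a_n| = sum_{k=n+1}^m 1/k^3.
Use 1/k^3 <= 1/(k(k-1)) = 1/(k-1) - 1/k for k >= 2 (which holds since k^3 >= k^2 >= k(k-1) for k >= 2):
sum_{k=n+1}^m 1/k^3 <= sum_{k=n+1}^m (1/(k-1) - 1/k) = 1/n - 1/m <= 1/n.
By symmetry the same bound holds with n,m swapped, so |a_m - a_n| <= 1/min(m,n) = g(min(m,n)). Since g(n) -> 0, (a_n) is Cauchy.
Now solve g(N) < 1/16: 1/N < 1/16 <=> N > 1/(1/16) = 16.
The smallest integer strictly greater than 16 is N = 17.
Check: g(17) = 1/17 < 1/16; g(16) = 1/16 >= 1/16. So N = 17.

17


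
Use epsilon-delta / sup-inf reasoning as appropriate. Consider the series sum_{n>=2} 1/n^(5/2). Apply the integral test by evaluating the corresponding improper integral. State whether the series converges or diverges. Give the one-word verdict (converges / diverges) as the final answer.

Let f(x) = x^(-5/2). Then f is positive, continuous, and decreasing on [2, infinity), so the integral test applies.
Compute the improper integral int_{2}^infinity f(x) dx:
  antiderivative F(x) = -2/(3*x^(3/2)).
  As x -> infinity, F(x) -> 0 (since p = 5/2 > 1).
  So int = F(infinity) - F(2) = 0 - (-sqrt(2)/6) = sqrt(2)/6.
  Finite, so by the integral test, the series converges.

converges


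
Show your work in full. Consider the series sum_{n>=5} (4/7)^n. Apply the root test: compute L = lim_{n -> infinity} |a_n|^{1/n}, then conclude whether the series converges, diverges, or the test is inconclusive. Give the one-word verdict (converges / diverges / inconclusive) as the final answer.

Let a_n denote the general term. Form |a_n|^(1/n) and simplify:
|a_n|^(1/n) = 4/7
Take the limit as n -> infinity: L = 4/7.
Since L = 4/7 < 1, the root test implies convergence.

converges


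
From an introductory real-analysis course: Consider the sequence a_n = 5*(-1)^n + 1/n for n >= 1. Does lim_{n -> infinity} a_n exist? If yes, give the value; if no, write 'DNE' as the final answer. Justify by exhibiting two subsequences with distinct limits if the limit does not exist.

Examine the behaviour of a_n along subsequences.
a_{2k} = 5 + 1/(2k) -> 5. a_{2k+1} = -5 + 1/(2k+1) -> -5.
Since these two subsequential limits are 5 and -5, distinct, the full sequence cannot converge (a convergent sequence has all subsequences tending to the same limit). So lim a_n does not exist.

DNE


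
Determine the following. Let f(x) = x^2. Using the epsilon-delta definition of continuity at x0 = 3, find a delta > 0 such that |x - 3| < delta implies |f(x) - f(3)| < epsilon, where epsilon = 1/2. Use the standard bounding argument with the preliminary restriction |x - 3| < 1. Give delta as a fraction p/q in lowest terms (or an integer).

Factor: |x^2 - (3)^2| = |x - 3| * |x + 3|.
Impose |x - 3| < 1 first. Then |x + 3| = |(x - 3) + 2*(3)| <= |x - 3| + 2*|3| < 1 + 6 = 7.
So |x^2 - (3)^2| < delta * 7.
We need delta * 7 <= 1/2, i.e. delta <= 1/2/7 = 1/14.
Since 1/14 < 1, this is tighter than 1; take delta = 1/14.
So delta = 1/14 works.

1/14


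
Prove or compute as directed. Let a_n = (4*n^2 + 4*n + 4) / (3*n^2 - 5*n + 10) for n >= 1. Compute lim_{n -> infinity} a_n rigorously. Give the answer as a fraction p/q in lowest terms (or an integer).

Divide numerator and denominator by n^2, the highest power:
numerator / n^2 = 4 + 4/n + 4/n^2
denominator / n^2 = 3 - 5/n + 10/n^2
As n -> infinity, all terms of the form c/n^k (k >= 1) tend to 0.
So numerator / n^2 -> 4 and denominator / n^2 -> 3.
Therefore lim a_n = 4/3.

4/3


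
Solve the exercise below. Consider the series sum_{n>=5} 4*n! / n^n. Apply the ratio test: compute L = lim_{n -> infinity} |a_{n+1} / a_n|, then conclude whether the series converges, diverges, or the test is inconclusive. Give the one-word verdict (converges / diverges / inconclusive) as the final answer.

Let a_n denote the general term. Form the ratio a_{n+1}/a_n and simplify:
a_{n+1}/a_n = (n/(n + 1))^n
Take the limit as n -> infinity: L = exp(-1).
Since L = exp(-1) < 1, the ratio test implies the series converges.

converges


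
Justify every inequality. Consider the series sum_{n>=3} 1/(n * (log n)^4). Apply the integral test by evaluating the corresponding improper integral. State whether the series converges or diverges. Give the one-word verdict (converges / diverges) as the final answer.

Let f(x) = 1/(x*log(x)^4). Then f is positive, continuous, and decreasing on [3, infinity), so the integral test applies.
Compute the improper integral int_{3}^infinity f(x) dx:
  antiderivative F(x) = -1/(3*log(x)^3).
  F(x) -> 0 as x -> infinity.  int = 0 - F(3) = 1/(3*log(3)^3) < infinity. By the integral test, the series converges.

converges


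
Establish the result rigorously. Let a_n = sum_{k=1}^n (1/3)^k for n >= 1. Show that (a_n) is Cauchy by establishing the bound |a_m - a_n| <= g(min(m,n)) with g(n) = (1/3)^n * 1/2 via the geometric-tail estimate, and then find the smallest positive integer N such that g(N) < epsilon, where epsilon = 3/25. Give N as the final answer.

For m > n >= 1: |a_m - a_n| = sum_{k=n+1}^m (1/3)^k < sum_{k=n+1}^infinity (1/3)^k = (1/3)^(n+1) / (1 - 1/3) = (1/3)^n * (1/3) * (3/2) = (1/3)^n * 1/2.
So g(n) = (1/3)^n / 2. Since g(n) -> 0, (a_n) is Cauchy.
Now solve g(N) < 3/25: (1/3)^N / 2 < 3/25 <=> 3^N > 1 / (2 * 3/25) = 25/6.
Check powers of 3: 3^1 = 3 <= 25/6, 3^2 = 9 > 25/6.
So the smallest such N is 2. Check: g(2) = 1/(2 * 9) = 1/18 < 3/25.

2


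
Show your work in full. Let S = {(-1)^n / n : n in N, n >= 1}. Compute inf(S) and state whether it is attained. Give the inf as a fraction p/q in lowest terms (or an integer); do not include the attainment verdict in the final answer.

Analysis:
- Values: -1, 1/2, -1/3, 1/4, -1/5, ...
- Positive terms (even n): 1/(2+0), 1/(4+0), ... decreasing -> max = 1/2 (n=2).
- Negative terms (odd n): -1/(1+0), -1/(3+0), ... increasing -> min = -1 (n=1).
- So sup = 1/2 (attained at n=2); inf = -1 (attained at n=1).
Conclusion: inf(S) = -1, attained in S.

-1


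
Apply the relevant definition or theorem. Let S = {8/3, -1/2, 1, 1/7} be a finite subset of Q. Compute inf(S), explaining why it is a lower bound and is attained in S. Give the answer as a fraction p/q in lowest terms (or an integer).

S is finite, so inf(S) = min(S).
Sorted increasing:
-1/2, 1/7, 1, 8/3
The extremum is -1/2.
For every x in S, x >= -1/2. And -1/2 is in S, so it is attained.
Therefore inf(S) = -1/2.

-1/2


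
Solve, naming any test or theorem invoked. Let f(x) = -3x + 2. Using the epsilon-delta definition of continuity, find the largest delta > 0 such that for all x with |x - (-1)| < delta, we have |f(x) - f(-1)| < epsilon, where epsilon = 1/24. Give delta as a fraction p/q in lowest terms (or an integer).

We compute f(-1) = -3*(-1) + 2 = 5.
|f(x) - f(-1)| = |-3x + 2 - (5)| = |-3(x - (-1))| = 3|x - (-1)|.
We need 3|x - (-1)| < 1/24, i.e. |x - (-1)| < 1/24 / 3 = 1/72.
So any delta <= 1/72 works. Conversely, if delta > 1/72, then x = -1 + 1/72 satisfies |x - (-1)| = 1/72 < delta but |f(x) - f(-1)| = 3 * 1/72 = 1/24, which is not < 1/24; so no larger delta works.
Hence the largest such delta is 1/72.

1/72


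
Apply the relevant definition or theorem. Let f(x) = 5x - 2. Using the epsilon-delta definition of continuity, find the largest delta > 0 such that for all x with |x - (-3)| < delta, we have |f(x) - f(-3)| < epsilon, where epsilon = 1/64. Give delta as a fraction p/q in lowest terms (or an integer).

We compute f(-3) = 5*(-3) - 2 = -17.
|f(x) - f(-3)| = |5x - 2 - (-17)| = |5(x - (-3))| = 5|x - (-3)|.
We need 5|x - (-3)| < 1/64, i.e. |x - (-3)| < 1/64 / 5 = 1/320.
So any delta <= 1/320 works. Conversely, if delta > 1/320, then x = -3 + 1/320 satisfies |x - (-3)| = 1/320 < delta but |f(x) - f(-3)| = 5 * 1/320 = 1/64, which is not < 1/64; so no larger delta works.
Hence the largest such delta is 1/320.

1/320


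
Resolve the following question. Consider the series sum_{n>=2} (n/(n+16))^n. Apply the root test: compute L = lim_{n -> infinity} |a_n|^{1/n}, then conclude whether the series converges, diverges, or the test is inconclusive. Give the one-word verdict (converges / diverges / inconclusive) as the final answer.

Let a_n denote the general term. Form |a_n|^(1/n) and simplify:
|a_n|^(1/n) = n/(n + 16)
Take the limit as n -> infinity: L = 1.
Since L = 1, the root test is inconclusive. (In fact a_n = (n/(n+16))^n -> e^(-16) != 0, so the nth-term test shows divergence; but the root test itself gives no conclusion.)

inconclusive


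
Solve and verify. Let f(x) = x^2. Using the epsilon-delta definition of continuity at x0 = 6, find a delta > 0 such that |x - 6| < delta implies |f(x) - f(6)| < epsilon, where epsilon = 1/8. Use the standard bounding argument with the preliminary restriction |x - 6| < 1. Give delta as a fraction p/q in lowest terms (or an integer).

Factor: |x^2 - (6)^2| = |x - 6| * |x + 6|.
Impose |x - 6| < 1 first. Then |x + 6| = |(x - 6) + 2*(6)| <= |x - 6| + 2*|6| < 1 + 12 = 13.
So |x^2 - (6)^2| < delta * 13.
We need delta * 13 <= 1/8, i.e. delta <= 1/8/13 = 1/104.
Since 1/104 < 1, this is tighter than 1; take delta = 1/104.
So delta = 1/104 works.

1/104


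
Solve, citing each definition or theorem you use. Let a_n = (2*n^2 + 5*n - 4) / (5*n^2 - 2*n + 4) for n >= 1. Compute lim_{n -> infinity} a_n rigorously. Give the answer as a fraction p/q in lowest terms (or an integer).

Divide numerator and denominator by n^2, the highest power:
numerator / n^2 = 2 + 5/n - 4/n^2
denominator / n^2 = 5 - 2/n + 4/n^2
As n -> infinity, all terms of the form c/n^k (k >= 1) tend to 0.
So numerator / n^2 -> 2 and denominator / n^2 -> 5.
Therefore lim a_n = 2/5.

2/5


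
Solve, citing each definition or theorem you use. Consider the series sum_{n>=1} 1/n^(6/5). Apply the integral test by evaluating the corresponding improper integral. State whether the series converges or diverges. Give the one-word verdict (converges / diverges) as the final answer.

Let f(x) = x^(-6/5). Then f is positive, continuous, and decreasing on [1, infinity), so the integral test applies.
Compute the improper integral int_{1}^infinity f(x) dx:
  antiderivative F(x) = -5/x^(1/5).
  As x -> infinity, F(x) -> 0 (since p = 6/5 > 1).
  So int = F(infinity) - F(1) = 0 - (-5) = 5.
  Finite, so by the integral test, the series converges.

converges


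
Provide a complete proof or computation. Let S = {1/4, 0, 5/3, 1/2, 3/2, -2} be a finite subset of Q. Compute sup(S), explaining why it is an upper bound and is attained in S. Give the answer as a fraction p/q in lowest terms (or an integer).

S is finite, so sup(S) = max(S).
Sorted decreasing:
5/3, 3/2, 1/2, 1/4, 0, -2
The extremum is 5/3.
For every x in S, x <= 5/3. And 5/3 is in S, so it is attained.
Therefore sup(S) = 5/3.

5/3


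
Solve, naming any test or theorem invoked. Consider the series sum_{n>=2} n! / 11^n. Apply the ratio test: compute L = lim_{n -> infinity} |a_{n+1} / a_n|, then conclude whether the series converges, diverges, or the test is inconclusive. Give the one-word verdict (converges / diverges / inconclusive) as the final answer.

Let a_n denote the general term. Form the ratio a_{n+1}/a_n and simplify:
a_{n+1}/a_n = n/11 + 1/11
Take the limit as n -> infinity: L = infinity.
Since L = infinity > 1 (or L = infinity), the ratio test implies the series diverges.

diverges


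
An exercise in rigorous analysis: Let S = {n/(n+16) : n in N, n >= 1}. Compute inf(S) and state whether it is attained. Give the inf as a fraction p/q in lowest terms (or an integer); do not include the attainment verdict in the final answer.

Analysis:
- Values: 1/17, 1/9, 3/19, 1/5, ... strictly increasing.
- Minimum is 1/17 (n=1); inf = 1/17 (attained).
- n/(n+16) = 1 - 16/(n+16) -> 1 from below as n -> infinity, and never equals 1.
- So sup = 1 (not attained).
Conclusion: inf(S) = 1/17, attained in S.

1/17


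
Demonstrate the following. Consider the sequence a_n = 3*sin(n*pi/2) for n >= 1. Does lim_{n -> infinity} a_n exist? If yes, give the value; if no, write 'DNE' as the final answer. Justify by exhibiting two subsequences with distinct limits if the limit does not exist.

Examine the behaviour of a_n along subsequences.
a_{4k+1} = 3*sin(pi/2 + 2k*pi) = 3 -> 3. a_{4k+3} = 3*sin(3pi/2 + 2k*pi) = -3 -> -3.
Since these two subsequential limits are 3 and -3, distinct, the full sequence cannot converge (a convergent sequence has all subsequences tending to the same limit). So lim a_n does not exist.

DNE


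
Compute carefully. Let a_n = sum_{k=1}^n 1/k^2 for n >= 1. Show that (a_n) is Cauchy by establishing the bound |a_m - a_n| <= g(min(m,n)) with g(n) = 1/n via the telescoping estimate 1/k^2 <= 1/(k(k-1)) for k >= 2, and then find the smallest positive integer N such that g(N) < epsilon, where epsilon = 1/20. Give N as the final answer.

For m > n >= 1: |a_m - a_n| = sum_{k=n+1}^m 1/k^2.
Use 1/k^2 <= 1/(k(k-1)) = 1/(k-1) - 1/k for k >= 2:
sum_{k=n+1}^m 1/k^2 <= sum_{k=n+1}^m (1/(k-1) - 1/k) = 1/n - 1/m <= 1/n.
By symmetry the same bound holds with n,m swapped, so |a_m - a_n| <= 1/min(m,n) = g(min(m,n)). Since g(n) -> 0, (a_n) is Cauchy.
Now solve g(N) < 1/20: 1/N < 1/20 <=> N > 1/(1/20) = 20.
The smallest integer strictly greater than 20 is N = 21.
Check: g(21) = 1/21 < 1/20; g(20) = 1/20 >= 1/20. So N = 21.

21
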